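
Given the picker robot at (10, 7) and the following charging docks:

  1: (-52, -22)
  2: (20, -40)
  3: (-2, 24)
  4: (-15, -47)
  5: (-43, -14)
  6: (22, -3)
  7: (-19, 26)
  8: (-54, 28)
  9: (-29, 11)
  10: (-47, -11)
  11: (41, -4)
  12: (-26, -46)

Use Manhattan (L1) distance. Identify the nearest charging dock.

Distances from (10, 7):
1: |-62| + |-29| = 62 + 29 = 91
2: |10| + |-47| = 10 + 47 = 57
3: |-12| + |17| = 12 + 17 = 29
4: |-25| + |-54| = 25 + 54 = 79
5: |-53| + |-21| = 53 + 21 = 74
6: |12| + |-10| = 12 + 10 = 22
7: |-29| + |19| = 29 + 19 = 48
8: |-64| + |21| = 64 + 21 = 85
9: |-39| + |4| = 39 + 4 = 43
10: |-57| + |-18| = 57 + 18 = 75
11: |31| + |-11| = 31 + 11 = 42
12: |-36| + |-53| = 36 + 53 = 89
Minimum: 6 at 22.

6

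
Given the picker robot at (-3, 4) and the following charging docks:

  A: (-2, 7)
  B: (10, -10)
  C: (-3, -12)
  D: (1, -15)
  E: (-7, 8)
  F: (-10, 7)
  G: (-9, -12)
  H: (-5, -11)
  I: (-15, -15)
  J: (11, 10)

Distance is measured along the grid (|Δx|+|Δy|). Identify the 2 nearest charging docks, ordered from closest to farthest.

A, E

Distances from (-3, 4):
A: |1| + |3| = 1 + 3 = 4
B: |13| + |-14| = 13 + 14 = 27
C: |0| + |-16| = 0 + 16 = 16
D: |4| + |-19| = 4 + 19 = 23
E: |-4| + |4| = 4 + 4 = 8
F: |-7| + |3| = 7 + 3 = 10
G: |-6| + |-16| = 6 + 16 = 22
H: |-2| + |-15| = 2 + 15 = 17
I: |-12| + |-19| = 12 + 19 = 31
J: |14| + |6| = 14 + 6 = 20
Sorted: A (4) < E (8) < F (10) < C (16) < …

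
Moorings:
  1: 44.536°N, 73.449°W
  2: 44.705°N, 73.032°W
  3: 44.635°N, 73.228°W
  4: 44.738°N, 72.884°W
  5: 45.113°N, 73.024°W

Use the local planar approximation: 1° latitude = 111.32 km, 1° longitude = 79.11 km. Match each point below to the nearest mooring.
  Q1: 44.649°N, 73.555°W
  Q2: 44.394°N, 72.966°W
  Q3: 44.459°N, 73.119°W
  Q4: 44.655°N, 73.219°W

Q1→1; Q2→3; Q3→3; Q4→3

Q1 at 44.649°N, 73.555°W:
  1: √((-0.113·111.32)² + (0.106·79.11)²) = √(158.23527 + 70.31929) = 15.118 km
  2: √((0.056·111.32)² + (0.523·79.11)²) = √(38.86176 + 1711.85173) = 41.842 km
  3: √((-0.014·111.32)² + (0.327·79.11)²) = √(2.42886 + 669.20361) = 25.916 km
  4: √((0.089·111.32)² + (0.671·79.11)²) = √(98.15816 + 2817.78472) = 53.999 km
  5: √((0.464·111.32)² + (0.531·79.11)²) = √(2667.97869 + 1764.62249) = 66.578 km
  → nearest: 1 (15.118 km)
Q2 at 44.394°N, 72.966°W:
  1: √((0.142·111.32)² + (-0.483·79.11)²) = √(249.87516 + 1460.01403) = 41.351 km
  2: √((0.311·111.32)² + (-0.066·79.11)²) = √(1198.58041 + 27.26156) = 35.012 km
  3: √((0.241·111.32)² + (-0.262·79.11)²) = √(719.74802 + 429.60107) = 33.902 km
  4: √((0.344·111.32)² + (0.082·79.11)²) = √(1466.43656 + 42.08143) = 38.840 km
  5: √((0.719·111.32)² + (-0.058·79.11)²) = √(6406.25433 + 21.05323) = 80.170 km
  → nearest: 3 (33.902 km)
Q3 at 44.459°N, 73.119°W:
  1: √((0.077·111.32)² + (-0.330·79.11)²) = √(73.47301 + 681.53890) = 27.477 km
  2: √((0.246·111.32)² + (0.087·79.11)²) = √(749.92289 + 47.36977) = 28.236 km
  3: √((0.176·111.32)² + (-0.109·79.11)²) = √(383.85900 + 74.35596) = 21.406 km
  4: √((0.279·111.32)² + (0.235·79.11)²) = √(964.61676 + 345.61970) = 36.197 km
  5: √((0.654·111.32)² + (0.095·79.11)²) = √(5300.31758 + 56.48199) = 73.190 km
  → nearest: 3 (21.406 km)
Q4 at 44.655°N, 73.219°W:
  1: √((-0.119·111.32)² + (-0.230·79.11)²) = √(175.48513 + 331.06894) = 22.507 km
  2: √((0.050·111.32)² + (0.187·79.11)²) = √(30.98036 + 218.84971) = 15.806 km
  3: √((-0.020·111.32)² + (-0.009·79.11)²) = √(4.95686 + 0.50693) = 2.337 km
  4: √((0.083·111.32)² + (0.335·79.11)²) = √(85.36947 + 702.34805) = 28.066 km
  5: √((0.458·111.32)² + (0.195·79.11)²) = √(2599.42536 + 237.97536) = 53.267 km
  → nearest: 3 (2.337 km)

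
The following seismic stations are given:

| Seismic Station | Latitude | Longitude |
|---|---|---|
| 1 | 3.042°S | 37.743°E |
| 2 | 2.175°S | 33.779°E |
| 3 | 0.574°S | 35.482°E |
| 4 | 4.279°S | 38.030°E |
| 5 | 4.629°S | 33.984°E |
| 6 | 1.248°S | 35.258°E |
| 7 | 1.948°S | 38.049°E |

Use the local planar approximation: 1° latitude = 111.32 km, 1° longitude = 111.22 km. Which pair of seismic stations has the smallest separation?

3 and 6

Pairwise distances:
1–2: 451.317 km
1–3: 372.448 km
1–4: 141.354 km
1–5: 453.870 km
1–6: 340.984 km
1–7: 126.450 km
2–3: 260.075 km
2–4: 527.631 km
2–5: 274.129 km
2–6: 194.184 km
2–7: 475.581 km
3–4: 500.416 km
3–5: 481.168 km
3–6: 79.058 km
3–7: 323.892 km
4–5: 451.680 km
4–6: 457.052 km
4–7: 259.496 km
5–6: 402.161 km
5–7: 541.733 km
6–7: 320.046 km
Closest pair: 3–6 at 79.058 km.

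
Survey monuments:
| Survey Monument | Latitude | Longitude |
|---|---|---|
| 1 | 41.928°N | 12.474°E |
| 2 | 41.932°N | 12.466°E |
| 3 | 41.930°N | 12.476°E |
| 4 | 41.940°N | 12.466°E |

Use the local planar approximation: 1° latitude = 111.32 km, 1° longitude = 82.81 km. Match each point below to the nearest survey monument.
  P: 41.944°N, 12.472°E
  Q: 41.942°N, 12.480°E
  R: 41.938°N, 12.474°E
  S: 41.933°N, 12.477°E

P→4; Q→4; R→4; S→3

P at 41.944°N, 12.472°E:
  1: 1.789 km
  2: 1.425 km
  3: 1.593 km
  4: 0.667 km
  → nearest: 4 (0.667 km)
Q at 41.942°N, 12.480°E:
  1: 1.636 km
  2: 1.607 km
  3: 1.376 km
  4: 1.181 km
  → nearest: 4 (1.181 km)
R at 41.938°N, 12.474°E:
  1: 1.113 km
  2: 0.941 km
  3: 0.906 km
  4: 0.699 km
  → nearest: 4 (0.699 km)
S at 41.933°N, 12.477°E:
  1: 0.610 km
  2: 0.918 km
  3: 0.344 km
  4: 1.199 km
  → nearest: 3 (0.344 km)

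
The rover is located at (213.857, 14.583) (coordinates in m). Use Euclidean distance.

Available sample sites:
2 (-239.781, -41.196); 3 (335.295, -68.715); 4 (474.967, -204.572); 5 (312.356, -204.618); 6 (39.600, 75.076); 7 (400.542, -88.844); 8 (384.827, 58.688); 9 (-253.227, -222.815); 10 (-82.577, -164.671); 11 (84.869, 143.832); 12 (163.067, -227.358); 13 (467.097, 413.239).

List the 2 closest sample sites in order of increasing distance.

3, 8

Distances from (213.857, 14.583):
2: √((-453.638)² + (-55.779)²) = √(205787.43504 + 3111.29684) = 457.054 m
3: √((121.438)² + (-83.298)²) = √(14747.18784 + 6938.55680) = 147.261 m
4: √((261.110)² + (-219.155)²) = √(68178.43210 + 48028.91402) = 340.892 m
5: √((98.499)² + (-219.201)²) = √(9702.05300 + 48049.07840) = 240.315 m
6: √((-174.257)² + (60.493)²) = √(30365.50205 + 3659.40305) = 184.458 m
7: √((186.685)² + (-103.427)²) = √(34851.28922 + 10697.14433) = 213.421 m
8: √((170.970)² + (44.105)²) = √(29230.74090 + 1945.25103) = 176.567 m
9: √((-467.084)² + (-237.398)²) = √(218167.46306 + 56357.81040) = 523.952 m
10: √((-296.434)² + (-179.254)²) = √(87873.11636 + 32131.99652) = 346.418 m
11: √((-128.988)² + (129.249)²) = √(16637.90414 + 16705.30400) = 182.601 m
12: √((-50.790)² + (-241.941)²) = √(2579.62410 + 58535.44748) = 247.215 m
13: √((253.240)² + (398.656)²) = √(64130.49760 + 158926.60634) = 472.289 m
Sorted: 3 (147.261 m) < 8 (176.567 m) < 11 (182.601 m) < 6 (184.458 m) < …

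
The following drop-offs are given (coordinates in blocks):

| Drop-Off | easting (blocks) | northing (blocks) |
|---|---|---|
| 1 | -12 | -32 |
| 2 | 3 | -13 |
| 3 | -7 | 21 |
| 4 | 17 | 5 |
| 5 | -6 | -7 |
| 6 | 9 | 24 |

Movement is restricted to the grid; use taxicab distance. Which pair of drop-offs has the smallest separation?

2 and 5

Pairwise distances:
1–2: 34 blocks
1–3: 58 blocks
1–4: 66 blocks
1–5: 31 blocks
1–6: 77 blocks
2–3: 44 blocks
2–4: 32 blocks
2–5: 15 blocks
2–6: 43 blocks
3–4: 40 blocks
3–5: 29 blocks
3–6: 19 blocks
4–5: 35 blocks
4–6: 27 blocks
5–6: 46 blocks
Closest pair: 2–5 at 15 blocks.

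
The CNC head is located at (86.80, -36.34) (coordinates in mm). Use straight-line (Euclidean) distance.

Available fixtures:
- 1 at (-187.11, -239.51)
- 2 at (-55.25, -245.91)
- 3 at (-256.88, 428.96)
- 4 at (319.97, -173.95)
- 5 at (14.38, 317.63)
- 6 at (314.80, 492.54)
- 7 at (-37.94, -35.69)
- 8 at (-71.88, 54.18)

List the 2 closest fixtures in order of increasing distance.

7, 8

Distances from (86.80, -36.34):
1: 341.03 mm
2: 253.18 mm
3: 578.46 mm
4: 270.75 mm
5: 361.30 mm
6: 575.93 mm
7: 124.74 mm
8: 182.68 mm
Sorted: 7 (124.74 mm) < 8 (182.68 mm) < 2 (253.18 mm) < 4 (270.75 mm) < …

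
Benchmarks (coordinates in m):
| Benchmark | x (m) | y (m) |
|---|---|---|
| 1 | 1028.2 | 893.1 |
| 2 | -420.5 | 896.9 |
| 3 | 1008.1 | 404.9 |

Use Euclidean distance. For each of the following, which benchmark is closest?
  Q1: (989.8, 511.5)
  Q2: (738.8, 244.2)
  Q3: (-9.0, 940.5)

Q1 at (989.8, 511.5):
  1: 383.5 m
  2: 1462.0 m
  3: 108.2 m
  → nearest: 3 (108.2 m)
Q2 at (738.8, 244.2):
  1: 710.5 m
  2: 1330.4 m
  3: 313.6 m
  → nearest: 3 (313.6 m)
Q3 at (-9.0, 940.5):
  1: 1038.3 m
  2: 413.8 m
  3: 1149.5 m
  → nearest: 2 (413.8 m)

Q1→3; Q2→3; Q3→2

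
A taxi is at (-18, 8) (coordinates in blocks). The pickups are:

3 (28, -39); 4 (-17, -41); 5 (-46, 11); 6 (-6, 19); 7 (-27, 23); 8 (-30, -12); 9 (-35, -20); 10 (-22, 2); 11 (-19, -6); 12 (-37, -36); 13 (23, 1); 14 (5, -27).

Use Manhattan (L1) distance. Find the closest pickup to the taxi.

10

Distances from (-18, 8):
3: |46| + |-47| = 46 + 47 = 93 blocks
4: |1| + |-49| = 1 + 49 = 50 blocks
5: |-28| + |3| = 28 + 3 = 31 blocks
6: |12| + |11| = 12 + 11 = 23 blocks
7: |-9| + |15| = 9 + 15 = 24 blocks
8: |-12| + |-20| = 12 + 20 = 32 blocks
9: |-17| + |-28| = 17 + 28 = 45 blocks
10: |-4| + |-6| = 4 + 6 = 10 blocks
11: |-1| + |-14| = 1 + 14 = 15 blocks
12: |-19| + |-44| = 19 + 44 = 63 blocks
13: |41| + |-7| = 41 + 7 = 48 blocks
14: |23| + |-35| = 23 + 35 = 58 blocks
Minimum: 10 at 10 blocks.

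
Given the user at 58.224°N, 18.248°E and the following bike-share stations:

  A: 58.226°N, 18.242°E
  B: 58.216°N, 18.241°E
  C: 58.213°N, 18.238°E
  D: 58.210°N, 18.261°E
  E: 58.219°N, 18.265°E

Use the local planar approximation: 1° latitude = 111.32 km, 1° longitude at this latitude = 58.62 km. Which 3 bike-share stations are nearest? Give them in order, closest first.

Distances from 58.224°N, 18.248°E:
A: √((0.002·111.32)² + (-0.006·58.62)²) = √(0.04957 + 0.12371) = 0.416 km
B: √((-0.008·111.32)² + (-0.007·58.62)²) = √(0.79310 + 0.16838) = 0.981 km
C: √((-0.011·111.32)² + (-0.010·58.62)²) = √(1.49945 + 0.34363) = 1.358 km
D: √((-0.014·111.32)² + (0.013·58.62)²) = √(2.42886 + 0.58074) = 1.735 km
E: √((-0.005·111.32)² + (0.017·58.62)²) = √(0.30980 + 0.99309) = 1.141 km
Sorted: A (0.416 km) < B (0.981 km) < E (1.141 km) < C (1.358 km) < D (1.735 km)

A, B, E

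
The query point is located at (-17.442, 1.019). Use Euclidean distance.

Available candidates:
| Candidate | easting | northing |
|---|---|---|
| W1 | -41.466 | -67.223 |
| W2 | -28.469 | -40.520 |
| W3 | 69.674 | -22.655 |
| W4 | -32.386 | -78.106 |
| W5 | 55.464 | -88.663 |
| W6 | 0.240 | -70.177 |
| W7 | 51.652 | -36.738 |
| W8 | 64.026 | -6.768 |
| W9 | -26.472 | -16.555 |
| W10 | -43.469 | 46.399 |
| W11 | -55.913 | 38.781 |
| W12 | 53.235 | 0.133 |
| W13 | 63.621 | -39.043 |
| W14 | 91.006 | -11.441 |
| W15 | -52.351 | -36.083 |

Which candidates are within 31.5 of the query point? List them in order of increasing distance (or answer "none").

Distances from (-17.442, 1.019):
W1: 72.347
W2: 42.978
W3: 90.275
W4: 80.524
W5: 115.577
W6: 73.359
W7: 78.737
W8: 81.839
W9: 19.758
W10: 52.314
W11: 53.907
W12: 70.683
W13: 90.422
W14: 109.161
W15: 50.943
Threshold 31.5: W9 (19.758) is within range.

W9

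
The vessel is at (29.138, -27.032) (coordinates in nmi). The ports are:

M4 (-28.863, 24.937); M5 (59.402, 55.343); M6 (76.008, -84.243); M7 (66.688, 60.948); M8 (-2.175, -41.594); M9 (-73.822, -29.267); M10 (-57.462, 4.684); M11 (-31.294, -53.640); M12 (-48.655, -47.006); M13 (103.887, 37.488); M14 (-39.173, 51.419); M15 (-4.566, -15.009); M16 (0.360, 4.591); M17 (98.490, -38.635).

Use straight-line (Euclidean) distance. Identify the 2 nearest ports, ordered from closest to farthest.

M8, M15

Distances from (29.138, -27.032):
M4: √((-58.001)² + (51.969)²) = √(3364.11600 + 2700.77696) = 77.877 nmi
M5: √((30.264)² + (82.375)²) = √(915.90970 + 6785.64062) = 87.758 nmi
M6: √((46.870)² + (-57.211)²) = √(2196.79690 + 3273.09852) = 73.959 nmi
M7: √((37.550)² + (87.980)²) = √(1410.00250 + 7740.48040) = 95.658 nmi
M8: √((-31.313)² + (-14.562)²) = √(980.50397 + 212.05184) = 34.533 nmi
M9: √((-102.960)² + (-2.235)²) = √(10600.76160 + 4.99522) = 102.984 nmi
M10: √((-86.600)² + (31.716)²) = √(7499.56000 + 1005.90466) = 92.225 nmi
M11: √((-60.432)² + (-26.608)²) = √(3652.02662 + 707.98566) = 66.030 nmi
M12: √((-77.793)² + (-19.974)²) = √(6051.75085 + 398.96068) = 80.316 nmi
M13: √((74.749)² + (64.520)²) = √(5587.41300 + 4162.83040) = 98.743 nmi
M14: √((-68.311)² + (78.451)²) = √(4666.39272 + 6154.55940) = 104.024 nmi
M15: √((-33.704)² + (12.023)²) = √(1135.95962 + 144.55253) = 35.784 nmi
M16: √((-28.778)² + (31.623)²) = √(828.17328 + 1000.01413) = 42.757 nmi
M17: √((69.352)² + (-11.603)²) = √(4809.69990 + 134.62961) = 70.316 nmi
Sorted: M8 (34.533 nmi) < M15 (35.784 nmi) < M16 (42.757 nmi) < M11 (66.030 nmi) < …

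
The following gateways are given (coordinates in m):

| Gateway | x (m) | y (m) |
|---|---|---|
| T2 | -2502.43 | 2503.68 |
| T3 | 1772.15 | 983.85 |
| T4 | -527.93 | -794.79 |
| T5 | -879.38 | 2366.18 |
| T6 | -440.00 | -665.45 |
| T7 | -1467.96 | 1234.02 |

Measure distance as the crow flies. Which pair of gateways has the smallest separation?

T4 and T6

Pairwise distances:
T2–T3: √((4274.58)² + (-1519.83)²) = √(18272034.1764 + 2309883.2289) = 4536.73 m
T2–T4: √((1974.50)² + (-3298.47)²) = √(3898650.2500 + 10879904.3409) = 3844.29 m
T2–T5: √((1623.05)² + (-137.50)²) = √(2634291.3025 + 18906.2500) = 1628.86 m
T2–T6: √((2062.43)² + (-3169.13)²) = √(4253617.5049 + 10043384.9569) = 3781.14 m
T2–T7: √((1034.47)² + (-1269.66)²) = √(1070128.1809 + 1612036.5156) = 1637.73 m
T3–T4: √((-2300.08)² + (-1778.64)²) = √(5290368.0064 + 3163560.2496) = 2907.56 m
T3–T5: √((-2651.53)² + (1382.33)²) = √(7030611.3409 + 1910836.2289) = 2990.23 m
T3–T6: √((-2212.15)² + (-1649.30)²) = √(4893607.6225 + 2720190.4900) = 2759.31 m
T3–T7: √((-3240.11)² + (250.17)²) = √(10498312.8121 + 62585.0289) = 3249.75 m
T4–T5: √((-351.45)² + (3160.97)²) = √(123517.1025 + 9991731.3409) = 3180.45 m
T4–T6: √((87.93)² + (129.34)²) = √(7731.6849 + 16728.8356) = 156.40 m
T4–T7: √((-940.03)² + (2028.81)²) = √(883656.4009 + 4116070.0161) = 2236.01 m
T5–T6: √((439.38)² + (-3031.63)²) = √(193054.7844 + 9190780.4569) = 3063.30 m
T5–T7: √((-588.58)² + (-1132.16)²) = √(346426.4164 + 1281786.2656) = 1276.01 m
T6–T7: √((-1027.96)² + (1899.47)²) = √(1056701.7616 + 3607986.2809) = 2159.79 m
Closest pair: T4–T6 at 156.40 m.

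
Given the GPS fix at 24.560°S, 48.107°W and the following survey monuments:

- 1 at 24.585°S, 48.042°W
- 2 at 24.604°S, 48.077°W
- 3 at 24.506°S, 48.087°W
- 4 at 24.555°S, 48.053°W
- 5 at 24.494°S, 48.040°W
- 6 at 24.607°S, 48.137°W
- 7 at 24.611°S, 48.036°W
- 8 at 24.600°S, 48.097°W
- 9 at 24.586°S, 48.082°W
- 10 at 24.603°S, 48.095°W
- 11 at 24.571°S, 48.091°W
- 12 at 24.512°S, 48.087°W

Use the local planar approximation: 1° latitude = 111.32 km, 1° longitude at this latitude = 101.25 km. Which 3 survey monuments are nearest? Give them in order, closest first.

Distances from 24.560°S, 48.107°W:
1: √((-0.025·111.32)² + (0.065·101.25)²) = √(7.74509 + 43.31285) = 7.145 km
2: √((-0.044·111.32)² + (0.030·101.25)²) = √(23.99119 + 9.22641) = 5.763 km
3: √((0.054·111.32)² + (0.020·101.25)²) = √(36.13549 + 4.10062) = 6.343 km
4: √((0.005·111.32)² + (0.054·101.25)²) = √(0.30980 + 29.89356) = 5.496 km
5: √((0.066·111.32)² + (0.067·101.25)²) = √(53.98017 + 46.01926) = 10.000 km
6: √((-0.047·111.32)² + (-0.030·101.25)²) = √(27.37424 + 9.22641) = 6.050 km
7: √((-0.051·111.32)² + (0.071·101.25)²) = √(32.23196 + 51.67813) = 9.160 km
8: √((-0.040·111.32)² + (0.010·101.25)²) = √(19.82743 + 1.02516) = 4.566 km
9: √((-0.026·111.32)² + (0.025·101.25)²) = √(8.37709 + 6.40723) = 3.845 km
10: √((-0.043·111.32)² + (0.012·101.25)²) = √(22.91307 + 1.47623) = 4.939 km
11: √((-0.011·111.32)² + (0.016·101.25)²) = √(1.49945 + 2.62440) = 2.031 km
12: √((0.048·111.32)² + (0.020·101.25)²) = √(28.55150 + 4.10062) = 5.714 km
Sorted: 11 (2.031 km) < 9 (3.845 km) < 8 (4.566 km) < 10 (4.939 km) < 4 (5.496 km) < …

11, 9, 8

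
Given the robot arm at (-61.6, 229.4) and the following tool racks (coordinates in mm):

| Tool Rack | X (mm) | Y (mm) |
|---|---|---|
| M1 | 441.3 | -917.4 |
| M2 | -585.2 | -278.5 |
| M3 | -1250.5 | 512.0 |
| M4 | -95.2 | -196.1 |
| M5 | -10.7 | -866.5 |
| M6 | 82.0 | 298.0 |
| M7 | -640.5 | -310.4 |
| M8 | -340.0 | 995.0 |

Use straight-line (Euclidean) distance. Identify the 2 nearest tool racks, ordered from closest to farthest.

Distances from (-61.6, 229.4):
M1: 1252.2 mm
M2: 729.5 mm
M3: 1222.0 mm
M4: 426.8 mm
M5: 1097.1 mm
M6: 159.1 mm
M7: 791.5 mm
M8: 814.6 mm
Sorted: M6 (159.1 mm) < M4 (426.8 mm) < M2 (729.5 mm) < M7 (791.5 mm) < …

M6, M4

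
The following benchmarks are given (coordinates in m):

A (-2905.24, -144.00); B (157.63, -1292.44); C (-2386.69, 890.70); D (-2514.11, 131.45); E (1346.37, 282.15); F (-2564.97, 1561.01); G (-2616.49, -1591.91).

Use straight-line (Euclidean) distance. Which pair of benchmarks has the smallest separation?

Pairwise distances:
A–B: √((3062.87)² + (-1148.44)²) = √(9381172.6369 + 1318914.4336) = 3271.10 m
A–C: √((518.55)² + (1034.70)²) = √(268894.1025 + 1070604.0900) = 1157.37 m
A–D: √((391.13)² + (275.45)²) = √(152982.6769 + 75872.7025) = 478.39 m
A–E: √((4251.61)² + (426.15)²) = √(18076187.5921 + 181603.8225) = 4272.91 m
A–F: √((340.27)² + (1705.01)²) = √(115783.6729 + 2907059.1001) = 1738.63 m
A–G: √((288.75)² + (-1447.91)²) = √(83376.5625 + 2096443.3681) = 1476.42 m
B–C: √((-2544.32)² + (2183.14)²) = √(6473564.2624 + 4766100.2596) = 3352.56 m
B–D: √((-2671.74)² + (1423.89)²) = √(7138194.6276 + 2027462.7321) = 3027.48 m
B–E: √((1188.74)² + (1574.59)²) = √(1413102.7876 + 2479333.6681) = 1972.93 m
B–F: √((-2722.60)² + (2853.45)²) = √(7412550.7600 + 8142176.9025) = 3943.95 m
B–G: √((-2774.12)² + (-299.47)²) = √(7695741.7744 + 89682.2809) = 2790.24 m
C–D: √((-127.42)² + (-759.25)²) = √(16235.8564 + 576460.5625) = 769.87 m
C–E: √((3733.06)² + (-608.55)²) = √(13935736.9636 + 370333.1025) = 3782.34 m
C–F: √((-178.28)² + (670.31)²) = √(31783.7584 + 449315.4961) = 693.61 m
C–G: √((-229.80)² + (-2482.61)²) = √(52808.0400 + 6163352.4121) = 2493.22 m
D–E: √((3860.48)² + (150.70)²) = √(14903305.8304 + 22710.4900) = 3863.42 m
D–F: √((-50.86)² + (1429.56)²) = √(2586.7396 + 2043641.7936) = 1430.46 m
D–G: √((-102.38)² + (-1723.36)²) = √(10481.6644 + 2969969.6896) = 1726.40 m
E–F: √((-3911.34)² + (1278.86)²) = √(15298580.5956 + 1635482.8996) = 4115.10 m
E–G: √((-3962.86)² + (-1874.06)²) = √(15704259.3796 + 3512100.8836) = 4383.65 m
F–G: √((-51.52)² + (-3152.92)²) = √(2654.3104 + 9940904.5264) = 3153.34 m
Closest pair: A–D at 478.39 m.

A and D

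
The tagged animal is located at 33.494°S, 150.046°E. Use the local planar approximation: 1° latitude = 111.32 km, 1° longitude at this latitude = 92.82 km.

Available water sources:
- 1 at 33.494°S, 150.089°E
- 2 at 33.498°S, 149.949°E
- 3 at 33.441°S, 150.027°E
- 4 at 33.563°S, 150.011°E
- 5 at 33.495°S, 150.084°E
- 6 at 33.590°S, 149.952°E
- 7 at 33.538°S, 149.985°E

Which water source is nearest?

5

Distances from 33.494°S, 150.046°E:
1: 3.991 km
2: 9.015 km
3: 6.158 km
4: 8.340 km
5: 3.529 km
6: 13.796 km
7: 7.487 km
Minimum: 5 at 3.529 km.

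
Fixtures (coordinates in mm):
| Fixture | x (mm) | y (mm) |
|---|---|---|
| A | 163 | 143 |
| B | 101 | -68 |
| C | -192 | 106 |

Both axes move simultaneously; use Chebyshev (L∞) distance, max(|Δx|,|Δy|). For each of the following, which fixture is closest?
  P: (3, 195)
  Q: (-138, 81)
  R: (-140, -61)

P→A; Q→C; R→C

P at (3, 195):
  A: 160 mm
  B: 263 mm
  C: 195 mm
  → nearest: A (160 mm)
Q at (-138, 81):
  A: 301 mm
  B: 239 mm
  C: 54 mm
  → nearest: C (54 mm)
R at (-140, -61):
  A: 303 mm
  B: 241 mm
  C: 167 mm
  → nearest: C (167 mm)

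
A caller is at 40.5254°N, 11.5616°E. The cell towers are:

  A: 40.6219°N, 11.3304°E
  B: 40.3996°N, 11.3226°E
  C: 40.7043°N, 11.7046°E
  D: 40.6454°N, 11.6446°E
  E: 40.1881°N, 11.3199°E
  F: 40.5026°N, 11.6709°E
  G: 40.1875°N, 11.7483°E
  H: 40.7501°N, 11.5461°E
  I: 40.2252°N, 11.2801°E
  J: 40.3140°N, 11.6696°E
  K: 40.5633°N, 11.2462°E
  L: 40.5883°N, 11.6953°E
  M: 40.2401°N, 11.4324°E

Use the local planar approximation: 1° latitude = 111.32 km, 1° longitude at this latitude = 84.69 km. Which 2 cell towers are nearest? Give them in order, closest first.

Distances from 40.5254°N, 11.5616°E:
A: 22.3336 km
B: 24.6132 km
C: 23.3084 km
D: 15.0949 km
E: 42.7653 km
F: 9.5983 km
G: 40.8032 km
H: 25.0480 km
I: 41.0504 km
J: 25.2480 km
K: 27.0424 km
L: 13.3131 km
M: 33.5916 km
Sorted: F (9.5983 km) < L (13.3131 km) < D (15.0949 km) < A (22.3336 km) < …

F, L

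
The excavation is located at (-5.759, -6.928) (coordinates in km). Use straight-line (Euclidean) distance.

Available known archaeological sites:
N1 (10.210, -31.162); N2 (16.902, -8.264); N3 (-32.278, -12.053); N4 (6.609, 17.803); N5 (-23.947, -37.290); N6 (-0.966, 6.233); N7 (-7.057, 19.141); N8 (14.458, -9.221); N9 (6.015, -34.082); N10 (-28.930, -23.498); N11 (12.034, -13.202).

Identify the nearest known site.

N6

Distances from (-5.759, -6.928):
N1: √((15.969)² + (-24.234)²) = √(255.00896 + 587.28676) = 29.022 km
N2: √((22.661)² + (-1.336)²) = √(513.52092 + 1.78490) = 22.700 km
N3: √((-26.519)² + (-5.125)²) = √(703.25736 + 26.26563) = 27.010 km
N4: √((12.368)² + (24.731)²) = √(152.96742 + 611.62236) = 27.651 km
N5: √((-18.188)² + (-30.362)²) = √(330.80334 + 921.85104) = 35.393 km
N6: √((4.793)² + (13.161)²) = √(22.97285 + 173.21192) = 14.007 km
N7: √((-1.298)² + (26.069)²) = √(1.68480 + 679.59276) = 26.101 km
N8: √((20.217)² + (-2.293)²) = √(408.72709 + 5.25785) = 20.347 km
N9: √((11.774)² + (-27.154)²) = √(138.62708 + 737.33972) = 29.597 km
N10: √((-23.171)² + (-16.570)²) = √(536.89524 + 274.56490) = 28.486 km
N11: √((17.793)² + (-6.274)²) = √(316.59085 + 39.36308) = 18.867 km
Minimum: N6 at 14.007 km.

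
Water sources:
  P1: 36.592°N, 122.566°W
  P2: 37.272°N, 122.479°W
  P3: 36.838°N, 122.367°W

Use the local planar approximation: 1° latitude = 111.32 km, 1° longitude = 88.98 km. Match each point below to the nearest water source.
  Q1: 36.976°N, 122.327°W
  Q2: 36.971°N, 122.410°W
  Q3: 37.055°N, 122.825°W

Q1→P3; Q2→P3; Q3→P2

Q1 at 36.976°N, 122.327°W:
  P1: 47.745 km
  P2: 35.618 km
  P3: 15.769 km
  → nearest: P3 (15.769 km)
Q2 at 36.971°N, 122.410°W:
  P1: 44.415 km
  P2: 34.065 km
  P3: 15.292 km
  → nearest: P3 (15.292 km)
Q3 at 37.055°N, 122.825°W:
  P1: 56.459 km
  P2: 39.133 km
  P3: 47.374 km
  → nearest: P2 (39.133 km)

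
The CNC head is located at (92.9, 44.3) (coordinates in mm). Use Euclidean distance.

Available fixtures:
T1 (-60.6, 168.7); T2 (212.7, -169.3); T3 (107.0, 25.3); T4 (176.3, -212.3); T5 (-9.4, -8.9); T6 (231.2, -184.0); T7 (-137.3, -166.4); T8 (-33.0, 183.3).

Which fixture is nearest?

Distances from (92.9, 44.3):
T1: √((-153.5)² + (124.4)²) = √(23562.250 + 15475.360) = 197.6 mm
T2: √((119.8)² + (-213.6)²) = √(14352.040 + 45624.960) = 244.9 mm
T3: √((14.1)² + (-19.0)²) = √(198.810 + 361.000) = 23.7 mm
T4: √((83.4)² + (-256.6)²) = √(6955.560 + 65843.560) = 269.8 mm
T5: √((-102.3)² + (-53.2)²) = √(10465.290 + 2830.240) = 115.3 mm
T6: √((138.3)² + (-228.3)²) = √(19126.890 + 52120.890) = 266.9 mm
T7: √((-230.2)² + (-210.7)²) = √(52992.040 + 44394.490) = 312.1 mm
T8: √((-125.9)² + (139.0)²) = √(15850.810 + 19321.000) = 187.5 mm
Minimum: T3 at 23.7 mm.

T3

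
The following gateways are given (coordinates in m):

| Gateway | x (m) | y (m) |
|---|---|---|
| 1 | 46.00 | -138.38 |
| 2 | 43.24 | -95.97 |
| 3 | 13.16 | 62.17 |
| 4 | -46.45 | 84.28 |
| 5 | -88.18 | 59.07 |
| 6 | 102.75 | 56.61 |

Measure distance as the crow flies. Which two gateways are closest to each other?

Pairwise distances:
1–2: 42.50 m
1–3: 203.22 m
1–4: 241.09 m
1–5: 238.73 m
1–6: 203.08 m
2–3: 160.98 m
2–4: 201.33 m
2–5: 203.25 m
2–6: 163.77 m
3–4: 63.58 m
3–5: 101.39 m
3–6: 89.76 m
4–5: 48.75 m
4–6: 151.74 m
5–6: 190.95 m
Closest pair: 1–2 at 42.50 m.

1 and 2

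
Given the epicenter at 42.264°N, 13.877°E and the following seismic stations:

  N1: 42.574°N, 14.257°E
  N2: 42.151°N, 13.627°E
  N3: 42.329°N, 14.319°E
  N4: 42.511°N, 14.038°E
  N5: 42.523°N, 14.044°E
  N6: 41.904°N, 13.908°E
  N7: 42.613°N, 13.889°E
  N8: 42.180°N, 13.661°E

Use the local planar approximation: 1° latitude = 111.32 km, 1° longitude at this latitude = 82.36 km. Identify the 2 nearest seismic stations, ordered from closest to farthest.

N8, N2

Distances from 42.264°N, 13.877°E:
N1: √((0.310·111.32)² + (0.380·82.36)²) = √(1190.88488 + 979.48969) = 46.587 km
N2: √((-0.113·111.32)² + (-0.250·82.36)²) = √(158.23527 + 423.94810) = 24.128 km
N3: √((0.065·111.32)² + (0.442·82.36)²) = √(52.35680 + 1325.18715) = 37.115 km
N4: √((0.247·111.32)² + (0.161·82.36)²) = √(756.03222 + 175.82654) = 30.526 km
N5: √((0.259·111.32)² + (0.167·82.36)²) = √(831.27730 + 189.17582) = 31.945 km
N6: √((-0.360·111.32)² + (0.031·82.36)²) = √(1606.02166 + 6.51863) = 40.156 km
N7: √((0.349·111.32)² + (0.012·82.36)²) = √(1509.37534 + 0.97678) = 38.863 km
N8: √((-0.084·111.32)² + (-0.216·82.36)²) = √(87.43896 + 316.47556) = 20.098 km
Sorted: N8 (20.098 km) < N2 (24.128 km) < N4 (30.526 km) < N5 (31.945 km) < …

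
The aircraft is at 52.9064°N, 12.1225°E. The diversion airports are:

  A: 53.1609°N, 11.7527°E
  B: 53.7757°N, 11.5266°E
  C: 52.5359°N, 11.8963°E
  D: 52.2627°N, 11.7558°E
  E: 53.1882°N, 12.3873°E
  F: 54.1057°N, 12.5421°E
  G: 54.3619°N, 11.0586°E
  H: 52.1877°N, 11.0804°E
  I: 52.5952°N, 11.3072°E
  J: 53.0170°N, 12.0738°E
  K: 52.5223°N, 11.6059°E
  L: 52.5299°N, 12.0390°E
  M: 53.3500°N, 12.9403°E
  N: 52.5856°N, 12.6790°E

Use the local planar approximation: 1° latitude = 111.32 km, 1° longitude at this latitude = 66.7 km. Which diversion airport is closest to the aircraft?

Distances from 52.9064°N, 12.1225°E:
A: √((0.2545·111.32)² + (-0.3698·66.7)²) = √(802.642161 + 608.394783) = 37.5638 km
B: √((0.8693·111.32)² + (-0.5959·66.7)²) = √(9364.525025 + 1579.786647) = 104.6151 km
C: √((-0.3705·111.32)² + (-0.2262·66.7)²) = √(1701.072485 + 227.633863) = 43.9170 km
D: √((-0.6437·111.32)² + (-0.3667·66.7)²) = √(5134.680362 + 598.237300) = 75.7160 km
E: √((0.2818·111.32)² + (0.2648·66.7)²) = √(984.075394 + 311.951896) = 36.0004 km
F: √((1.1993·111.32)² + (0.4196·66.7)²) = √(17823.872329 + 783.290081) = 136.4081 km
G: √((1.4555·111.32)² + (-1.0639·66.7)²) = √(26252.508930 + 5035.623894) = 176.8845 km
H: √((-0.7187·111.32)² + (-1.0421·66.7)²) = √(6400.909472 + 4831.371795) = 105.9825 km
I: √((-0.3112·111.32)² + (-0.8153·66.7)²) = √(1200.122483 + 2957.239868) = 64.4776 km
J: √((0.1106·111.32)² + (-0.0487·66.7)²) = √(151.585147 + 10.551388) = 12.7333 km
K: √((-0.3841·111.32)² + (-0.5166·66.7)²) = √(1828.247590 + 1187.300010) = 54.9140 km
L: √((-0.3765·111.32)² + (-0.0835·66.7)²) = √(1756.614068 + 31.018773) = 42.2804 km
M: √((0.4436·111.32)² + (0.8178·66.7)²) = √(2438.537678 + 2975.403574) = 73.5795 km
N: √((-0.3208·111.32)² + (0.5565·66.7)²) = √(1275.308090 + 1377.786754) = 51.5082 km
Minimum: J at 12.7333 km.

J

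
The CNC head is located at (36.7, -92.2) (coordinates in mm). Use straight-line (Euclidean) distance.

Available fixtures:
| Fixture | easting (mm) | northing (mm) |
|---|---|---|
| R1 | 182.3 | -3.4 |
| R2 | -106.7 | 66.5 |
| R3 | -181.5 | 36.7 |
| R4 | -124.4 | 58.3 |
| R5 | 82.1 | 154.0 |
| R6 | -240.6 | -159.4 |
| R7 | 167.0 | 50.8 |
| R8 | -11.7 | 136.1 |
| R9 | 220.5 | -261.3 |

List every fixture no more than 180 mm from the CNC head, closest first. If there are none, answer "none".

Distances from (36.7, -92.2):
R1: √((145.6)² + (88.8)²) = √(21199.360 + 7885.440) = 170.5 mm
R2: √((-143.4)² + (158.7)²) = √(20563.560 + 25185.690) = 213.9 mm
R3: √((-218.2)² + (128.9)²) = √(47611.240 + 16615.210) = 253.4 mm
R4: √((-161.1)² + (150.5)²) = √(25953.210 + 22650.250) = 220.5 mm
R5: √((45.4)² + (246.2)²) = √(2061.160 + 60614.440) = 250.4 mm
R6: √((-277.3)² + (-67.2)²) = √(76895.290 + 4515.840) = 285.3 mm
R7: √((130.3)² + (143.0)²) = √(16978.090 + 20449.000) = 193.5 mm
R8: √((-48.4)² + (228.3)²) = √(2342.560 + 52120.890) = 233.4 mm
R9: √((183.8)² + (-169.1)²) = √(33782.440 + 28594.810) = 249.8 mm
Threshold 180 mm: R1 (170.5 mm) is within range.

R1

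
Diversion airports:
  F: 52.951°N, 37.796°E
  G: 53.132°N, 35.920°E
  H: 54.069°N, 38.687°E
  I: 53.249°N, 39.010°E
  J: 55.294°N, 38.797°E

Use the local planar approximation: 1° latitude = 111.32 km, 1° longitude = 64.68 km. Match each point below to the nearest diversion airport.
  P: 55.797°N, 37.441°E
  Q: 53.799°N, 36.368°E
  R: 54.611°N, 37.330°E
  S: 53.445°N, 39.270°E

P→J; Q→G; R→H; S→I

P at 55.797°N, 37.441°E:
  F: 317.648 km
  G: 312.554 km
  H: 208.561 km
  I: 301.251 km
  J: 104.056 km
  → nearest: J (104.056 km)
Q at 53.799°N, 36.368°E:
  F: 132.069 km
  G: 79.704 km
  H: 152.975 km
  I: 181.522 km
  J: 228.866 km
  → nearest: G (79.704 km)
R at 54.611°N, 37.330°E:
  F: 187.233 km
  G: 188.213 km
  H: 106.509 km
  I: 186.535 km
  J: 121.590 km
  → nearest: H (106.509 km)
S at 53.445°N, 39.270°E:
  F: 110.061 km
  G: 219.462 km
  H: 79.039 km
  I: 27.547 km
  J: 208.092 km
  → nearest: I (27.547 km)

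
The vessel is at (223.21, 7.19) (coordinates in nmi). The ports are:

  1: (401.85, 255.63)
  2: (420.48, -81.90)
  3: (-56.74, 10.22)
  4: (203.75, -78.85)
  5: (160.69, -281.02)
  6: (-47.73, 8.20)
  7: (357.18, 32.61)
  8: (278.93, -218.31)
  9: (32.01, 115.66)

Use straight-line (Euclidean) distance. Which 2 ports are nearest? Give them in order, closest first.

4, 7

Distances from (223.21, 7.19):
1: √((178.64)² + (248.44)²) = √(31912.2496 + 61722.4336) = 306.00 nmi
2: √((197.27)² + (-89.09)²) = √(38915.4529 + 7937.0281) = 216.45 nmi
3: √((-279.95)² + (3.03)²) = √(78372.0025 + 9.1809) = 279.97 nmi
4: √((-19.46)² + (-86.04)²) = √(378.6916 + 7402.8816) = 88.21 nmi
5: √((-62.52)² + (-288.21)²) = √(3908.7504 + 83065.0041) = 294.91 nmi
6: √((-270.94)² + (1.01)²) = √(73408.4836 + 1.0201) = 270.94 nmi
7: √((133.97)² + (25.42)²) = √(17947.9609 + 646.1764) = 136.36 nmi
8: √((55.72)² + (-225.50)²) = √(3104.7184 + 50850.2500) = 232.28 nmi
9: √((-191.20)² + (108.47)²) = √(36557.4400 + 11765.7409) = 219.83 nmi
Sorted: 4 (88.21 nmi) < 7 (136.36 nmi) < 2 (216.45 nmi) < 9 (219.83 nmi) < …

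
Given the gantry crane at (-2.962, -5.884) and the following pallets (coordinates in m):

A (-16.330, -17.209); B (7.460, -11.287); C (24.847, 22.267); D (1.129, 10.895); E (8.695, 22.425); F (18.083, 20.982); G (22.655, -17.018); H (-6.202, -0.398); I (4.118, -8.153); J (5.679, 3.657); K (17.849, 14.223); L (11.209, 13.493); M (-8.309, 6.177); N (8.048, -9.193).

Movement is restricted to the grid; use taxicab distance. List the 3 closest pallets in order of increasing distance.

H, I, N

Distances from (-2.962, -5.884):
A: |-13.368| + |-11.325| = 13.368 + 11.325 = 24.693 m
B: |10.422| + |-5.403| = 10.422 + 5.403 = 15.825 m
C: |27.809| + |28.151| = 27.809 + 28.151 = 55.960 m
D: |4.091| + |16.779| = 4.091 + 16.779 = 20.870 m
E: |11.657| + |28.309| = 11.657 + 28.309 = 39.966 m
F: |21.045| + |26.866| = 21.045 + 26.866 = 47.911 m
G: |25.617| + |-11.134| = 25.617 + 11.134 = 36.751 m
H: |-3.240| + |5.486| = 3.240 + 5.486 = 8.726 m
I: |7.080| + |-2.269| = 7.080 + 2.269 = 9.349 m
J: |8.641| + |9.541| = 8.641 + 9.541 = 18.182 m
K: |20.811| + |20.107| = 20.811 + 20.107 = 40.918 m
L: |14.171| + |19.377| = 14.171 + 19.377 = 33.548 m
M: |-5.347| + |12.061| = 5.347 + 12.061 = 17.408 m
N: |11.010| + |-3.309| = 11.010 + 3.309 = 14.319 m
Sorted: H (8.726 m) < I (9.349 m) < N (14.319 m) < B (15.825 m) < M (17.408 m) < …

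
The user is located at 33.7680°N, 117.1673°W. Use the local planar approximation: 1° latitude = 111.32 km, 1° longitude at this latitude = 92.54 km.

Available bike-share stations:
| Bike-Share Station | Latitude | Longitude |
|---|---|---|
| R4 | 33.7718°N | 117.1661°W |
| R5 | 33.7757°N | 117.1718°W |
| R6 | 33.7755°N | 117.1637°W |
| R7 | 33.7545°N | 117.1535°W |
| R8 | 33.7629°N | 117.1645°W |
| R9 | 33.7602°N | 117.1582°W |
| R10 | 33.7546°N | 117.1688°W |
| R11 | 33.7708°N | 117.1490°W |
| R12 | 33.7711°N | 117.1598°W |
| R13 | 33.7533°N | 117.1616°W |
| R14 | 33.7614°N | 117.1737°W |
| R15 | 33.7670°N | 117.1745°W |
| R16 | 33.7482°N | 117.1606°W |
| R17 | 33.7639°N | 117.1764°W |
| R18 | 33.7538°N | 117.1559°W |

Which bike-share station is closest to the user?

R4

Distances from 33.7680°N, 117.1673°W:
R4: 0.4373 km
R5: 0.9530 km
R6: 0.8989 km
R7: 1.9721 km
R8: 0.6241 km
R9: 1.2096 km
R10: 1.4981 km
R11: 1.7219 km
R12: 0.7751 km
R13: 1.7193 km
R14: 0.9437 km
R15: 0.6755 km
R16: 2.2897 km
R17: 0.9578 km
R18: 1.9004 km
Minimum: R4 at 0.4373 km.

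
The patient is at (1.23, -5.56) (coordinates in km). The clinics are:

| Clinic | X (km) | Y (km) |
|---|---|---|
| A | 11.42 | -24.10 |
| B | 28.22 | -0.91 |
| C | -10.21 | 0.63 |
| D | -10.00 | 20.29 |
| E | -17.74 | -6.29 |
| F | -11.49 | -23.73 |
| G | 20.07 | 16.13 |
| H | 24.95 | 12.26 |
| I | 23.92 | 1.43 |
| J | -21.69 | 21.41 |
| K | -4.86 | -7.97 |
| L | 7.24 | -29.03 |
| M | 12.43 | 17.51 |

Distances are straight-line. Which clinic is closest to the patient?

Distances from (1.23, -5.56):
A: √((10.19)² + (-18.54)²) = √(103.8361 + 343.7316) = 21.16 km
B: √((26.99)² + (4.65)²) = √(728.4601 + 21.6225) = 27.39 km
C: √((-11.44)² + (6.19)²) = √(130.8736 + 38.3161) = 13.01 km
D: √((-11.23)² + (25.85)²) = √(126.1129 + 668.2225) = 28.18 km
E: √((-18.97)² + (-0.73)²) = √(359.8609 + 0.5329) = 18.98 km
F: √((-12.72)² + (-18.17)²) = √(161.7984 + 330.1489) = 22.18 km
G: √((18.84)² + (21.69)²) = √(354.9456 + 470.4561) = 28.73 km
H: √((23.72)² + (17.82)²) = √(562.6384 + 317.5524) = 29.67 km
I: √((22.69)² + (6.99)²) = √(514.8361 + 48.8601) = 23.74 km
J: √((-22.92)² + (26.97)²) = √(525.3264 + 727.3809) = 35.39 km
K: √((-6.09)² + (-2.41)²) = √(37.0881 + 5.8081) = 6.55 km
L: √((6.01)² + (-23.47)²) = √(36.1201 + 550.8409) = 24.23 km
M: √((11.20)² + (23.07)²) = √(125.4400 + 532.2249) = 25.64 km
Minimum: K at 6.55 km.

K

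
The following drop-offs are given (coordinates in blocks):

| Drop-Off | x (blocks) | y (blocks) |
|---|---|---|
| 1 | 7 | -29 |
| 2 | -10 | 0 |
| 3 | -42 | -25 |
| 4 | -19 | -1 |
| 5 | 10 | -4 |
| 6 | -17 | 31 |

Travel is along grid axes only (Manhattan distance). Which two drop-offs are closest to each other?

2 and 4

Pairwise distances:
2–4: |-9| + |-1| = 9 + 1 = 10 blocks
2–5: |20| + |-4| = 20 + 4 = 24 blocks
1–5: |3| + |25| = 3 + 25 = 28 blocks
4–5: |29| + |-3| = 29 + 3 = 32 blocks
4–6: |2| + |32| = 2 + 32 = 34 blocks
2–6: |-7| + |31| = 7 + 31 = 38 blocks
1–2: |-17| + |29| = 17 + 29 = 46 blocks
3–4: |23| + |24| = 23 + 24 = 47 blocks
1–3: |-49| + |4| = 49 + 4 = 53 blocks
1–4: |-26| + |28| = 26 + 28 = 54 blocks
2–3: |-32| + |-25| = 32 + 25 = 57 blocks
5–6: |-27| + |35| = 27 + 35 = 62 blocks
3–5: |52| + |21| = 52 + 21 = 73 blocks
3–6: |25| + |56| = 25 + 56 = 81 blocks
1–6: |-24| + |60| = 24 + 60 = 84 blocks
Closest pair: 2–4 at 10 blocks.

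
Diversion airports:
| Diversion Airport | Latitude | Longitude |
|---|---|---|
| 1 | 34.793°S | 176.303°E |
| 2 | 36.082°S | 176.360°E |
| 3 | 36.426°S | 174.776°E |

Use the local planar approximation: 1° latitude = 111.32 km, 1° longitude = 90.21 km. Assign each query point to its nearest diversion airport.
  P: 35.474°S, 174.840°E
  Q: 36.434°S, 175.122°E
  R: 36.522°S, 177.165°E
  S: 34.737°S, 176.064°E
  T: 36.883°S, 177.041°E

P→3; Q→3; R→2; S→1; T→2

P at 35.474°S, 174.840°E:
  1: √((0.681·111.32)² + (1.463·90.21)²) = √(5746.99235 + 17417.98924) = 152.200 km
  2: √((-0.608·111.32)² + (1.520·90.21)²) = √(4580.92893 + 18801.67501) = 152.914 km
  3: √((-0.952·111.32)² + (-0.064·90.21)²) = √(11231.04823 + 33.33261) = 106.134 km
  → nearest: 3 (106.134 km)
Q at 36.434°S, 175.122°E:
  1: √((1.641·111.32)² + (1.181·90.21)²) = √(33370.56482 + 11350.34757) = 211.473 km
  2: √((0.352·111.32)² + (1.238·90.21)²) = √(1535.43601 + 12472.41793) = 118.355 km
  3: √((0.008·111.32)² + (-0.346·90.21)²) = √(0.79310 + 974.23014) = 31.225 km
  → nearest: 3 (31.225 km)
R at 36.522°S, 177.165°E:
  1: √((1.729·111.32)² + (-0.862·90.21)²) = √(37045.57857 + 6046.77623) = 207.587 km
  2: √((0.440·111.32)² + (-0.805·90.21)²) = √(2399.11877 + 5273.52642) = 87.594 km
  3: √((0.096·111.32)² + (-2.389·90.21)²) = √(114.20598 + 46445.28853) = 215.776 km
  → nearest: 2 (87.594 km)
S at 34.737°S, 176.064°E:
  1: √((-0.056·111.32)² + (0.239·90.21)²) = √(38.86176 + 464.84179) = 22.443 km
  2: √((-1.345·111.32)² + (0.296·90.21)²) = √(22417.69541 + 713.00535) = 152.088 km
  3: √((-1.689·111.32)² + (-1.288·90.21)²) = √(35351.32486 + 13500.22764) = 221.024 km
  → nearest: 1 (22.443 km)
T at 36.883°S, 177.041°E:
  1: √((2.090·111.32)² + (-0.738·90.21)²) = √(54130.11722 + 4432.22796) = 241.997 km
  2: √((0.801·111.32)² + (-0.681·90.21)²) = √(7950.81096 + 3774.01472) = 108.281 km
  3: √((0.457·111.32)² + (-2.265·90.21)²) = √(2588.08655 + 41748.97125) = 210.564 km
  → nearest: 2 (108.281 km)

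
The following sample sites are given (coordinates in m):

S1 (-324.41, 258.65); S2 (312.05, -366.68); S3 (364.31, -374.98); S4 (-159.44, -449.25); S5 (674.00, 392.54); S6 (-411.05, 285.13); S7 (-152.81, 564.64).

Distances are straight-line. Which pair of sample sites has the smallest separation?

S2 and S3

Pairwise distances:
S2–S3: √((52.26)² + (-8.30)²) = √(2731.1076 + 68.8900) = 52.92 m
S1–S6: √((-86.64)² + (26.48)²) = √(7506.4896 + 701.1904) = 90.60 m
S1–S7: √((171.60)² + (305.99)²) = √(29446.5600 + 93629.8801) = 350.82 m
S6–S7: √((258.24)² + (279.51)²) = √(66687.8976 + 78125.8401) = 380.54 m
S2–S4: √((-471.49)² + (-82.57)²) = √(222302.8201 + 6817.8049) = 478.67 m
S3–S4: √((-523.75)² + (-74.27)²) = √(274314.0625 + 5516.0329) = 528.99 m
S1–S4: √((164.97)² + (-707.90)²) = √(27215.1009 + 501122.4100) = 726.87 m
S4–S6: √((-251.61)² + (734.38)²) = √(63307.5921 + 539313.9844) = 776.29 m
S3–S5: √((309.69)² + (767.52)²) = √(95907.8961 + 589086.9504) = 827.64 m
S2–S5: √((361.95)² + (759.22)²) = √(131007.8025 + 576415.0084) = 841.08 m
S5–S7: √((-826.81)² + (172.10)²) = √(683614.7761 + 29618.4100) = 844.53 m
S1–S2: √((636.46)² + (-625.33)²) = √(405081.3316 + 391037.6089) = 892.25 m
S1–S3: √((688.72)² + (-633.63)²) = √(474335.2384 + 401486.9769) = 935.85 m
S2–S6: √((-723.10)² + (651.81)²) = √(522873.6100 + 424856.2761) = 973.51 m
S1–S5: √((998.41)² + (133.89)²) = √(996822.5281 + 17926.5321) = 1007.35 m
S4–S7: √((6.63)² + (1013.89)²) = √(43.9569 + 1027972.9321) = 1013.91 m
S3–S6: √((-775.36)² + (660.11)²) = √(601183.1296 + 435745.2121) = 1018.30 m
S2–S7: √((-464.86)² + (931.32)²) = √(216094.8196 + 867356.9424) = 1040.89 m
S3–S7: √((-517.12)² + (939.62)²) = √(267413.0944 + 882885.7444) = 1072.52 m
S5–S6: √((-1085.05)² + (-107.41)²) = √(1177333.5025 + 11536.9081) = 1090.35 m
S4–S5: √((833.44)² + (841.79)²) = √(694622.2336 + 708610.4041) = 1184.58 m
Closest pair: S2–S3 at 52.92 m.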